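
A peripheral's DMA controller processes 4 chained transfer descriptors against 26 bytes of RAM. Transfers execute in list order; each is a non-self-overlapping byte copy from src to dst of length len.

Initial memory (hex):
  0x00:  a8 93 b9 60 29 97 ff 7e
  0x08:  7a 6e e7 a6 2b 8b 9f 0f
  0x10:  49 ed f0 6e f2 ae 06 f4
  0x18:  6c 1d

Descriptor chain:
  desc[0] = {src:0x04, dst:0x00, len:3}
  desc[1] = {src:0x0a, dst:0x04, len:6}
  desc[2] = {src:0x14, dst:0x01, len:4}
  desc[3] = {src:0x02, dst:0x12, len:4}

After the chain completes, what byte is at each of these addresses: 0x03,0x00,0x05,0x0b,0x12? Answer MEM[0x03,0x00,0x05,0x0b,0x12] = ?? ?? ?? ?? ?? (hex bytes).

D0: mem[0x00..0x02] <- [29 97 ff]
D1: mem[0x04..0x09] <- [e7 a6 2b 8b 9f 0f]
D2: mem[0x01..0x04] <- [f2 ae 06 f4]
D3: mem[0x12..0x15] <- [ae 06 f4 a6]
query mem[0x03]=0x06, mem[0x00]=0x29, mem[0x05]=0xa6, mem[0x0b]=0xa6, mem[0x12]=0xae

MEM[0x03,0x00,0x05,0x0b,0x12] = 06 29 a6 a6 ae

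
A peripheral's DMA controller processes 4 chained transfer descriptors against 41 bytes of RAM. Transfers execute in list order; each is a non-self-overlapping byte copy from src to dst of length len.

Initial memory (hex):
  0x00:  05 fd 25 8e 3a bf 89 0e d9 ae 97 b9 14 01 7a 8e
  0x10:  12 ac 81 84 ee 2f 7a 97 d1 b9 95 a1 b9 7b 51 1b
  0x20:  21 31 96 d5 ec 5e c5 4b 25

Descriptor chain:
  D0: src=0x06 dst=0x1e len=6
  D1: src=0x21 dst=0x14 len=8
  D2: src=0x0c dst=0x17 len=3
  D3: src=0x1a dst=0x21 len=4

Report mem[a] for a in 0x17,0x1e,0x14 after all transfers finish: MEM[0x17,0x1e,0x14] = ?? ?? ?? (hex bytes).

MEM[0x17,0x1e,0x14] = 14 89 ae

#0 dst[0x1e+6] := {0x89,0x0e,0xd9,0xae,0x97,0xb9}
#1 dst[0x14+8] := {0xae,0x97,0xb9,0xec,0x5e,0xc5,0x4b,0x25}
#2 dst[0x17+3] := {0x14,0x01,0x7a}
#3 dst[0x21+4] := {0x4b,0x25,0xb9,0x7b}
query mem[0x17]=0x14, mem[0x1e]=0x89, mem[0x14]=0xae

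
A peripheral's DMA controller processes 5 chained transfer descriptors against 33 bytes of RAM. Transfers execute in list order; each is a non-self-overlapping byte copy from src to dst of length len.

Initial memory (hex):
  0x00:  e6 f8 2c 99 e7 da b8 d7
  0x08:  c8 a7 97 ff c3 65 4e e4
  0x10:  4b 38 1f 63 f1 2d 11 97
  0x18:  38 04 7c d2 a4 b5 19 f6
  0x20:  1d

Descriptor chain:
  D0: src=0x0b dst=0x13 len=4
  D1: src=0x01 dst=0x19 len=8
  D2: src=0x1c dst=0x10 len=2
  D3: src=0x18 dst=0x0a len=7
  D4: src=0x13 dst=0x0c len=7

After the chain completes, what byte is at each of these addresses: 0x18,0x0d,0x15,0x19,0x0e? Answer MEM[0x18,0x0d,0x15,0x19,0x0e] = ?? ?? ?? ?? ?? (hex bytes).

D0: mem[0x13..0x16] <- [ff c3 65 4e]
D1: mem[0x19..0x20] <- [f8 2c 99 e7 da b8 d7 c8]
D2: mem[0x10..0x11] <- [e7 da]
D3: mem[0x0a..0x10] <- [38 f8 2c 99 e7 da b8]
D4: mem[0x0c..0x12] <- [ff c3 65 4e 97 38 f8]
query mem[0x18]=0x38, mem[0x0d]=0xc3, mem[0x15]=0x65, mem[0x19]=0xf8, mem[0x0e]=0x65

MEM[0x18,0x0d,0x15,0x19,0x0e] = 38 c3 65 f8 65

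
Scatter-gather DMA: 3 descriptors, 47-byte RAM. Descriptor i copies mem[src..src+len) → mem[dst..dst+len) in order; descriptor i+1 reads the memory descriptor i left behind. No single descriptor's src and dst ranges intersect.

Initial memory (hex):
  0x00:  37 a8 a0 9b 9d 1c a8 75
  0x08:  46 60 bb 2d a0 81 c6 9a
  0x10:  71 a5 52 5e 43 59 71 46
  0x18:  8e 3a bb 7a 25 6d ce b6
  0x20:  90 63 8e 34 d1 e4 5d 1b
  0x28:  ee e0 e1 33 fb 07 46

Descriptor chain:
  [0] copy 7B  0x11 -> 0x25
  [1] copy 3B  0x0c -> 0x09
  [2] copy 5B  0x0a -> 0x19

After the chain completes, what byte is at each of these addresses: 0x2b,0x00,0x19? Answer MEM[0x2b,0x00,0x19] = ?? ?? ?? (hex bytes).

MEM[0x2b,0x00,0x19] = 46 37 81

#0 dst[0x25+7] := {0xa5,0x52,0x5e,0x43,0x59,0x71,0x46}
#1 dst[0x09+3] := {0xa0,0x81,0xc6}
#2 dst[0x19+5] := {0x81,0xc6,0xa0,0x81,0xc6}
query mem[0x2b]=0x46, mem[0x00]=0x37, mem[0x19]=0x81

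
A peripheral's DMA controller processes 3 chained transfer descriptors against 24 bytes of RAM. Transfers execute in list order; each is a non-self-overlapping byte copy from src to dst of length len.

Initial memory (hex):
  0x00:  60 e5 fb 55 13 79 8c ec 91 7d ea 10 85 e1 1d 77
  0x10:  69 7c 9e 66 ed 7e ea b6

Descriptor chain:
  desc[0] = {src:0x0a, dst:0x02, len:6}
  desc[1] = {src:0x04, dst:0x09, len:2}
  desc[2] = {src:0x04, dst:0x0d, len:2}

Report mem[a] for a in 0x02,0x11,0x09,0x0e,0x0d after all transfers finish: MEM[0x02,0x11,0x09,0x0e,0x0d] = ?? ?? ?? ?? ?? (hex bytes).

  after D0: wrote 6B at 0x02 = ea1085e11d77
  after D1: wrote 2B at 0x09 = 85e1
  after D2: wrote 2B at 0x0d = 85e1
query mem[0x02]=0xea, mem[0x11]=0x7c, mem[0x09]=0x85, mem[0x0e]=0xe1, mem[0x0d]=0x85

MEM[0x02,0x11,0x09,0x0e,0x0d] = ea 7c 85 e1 85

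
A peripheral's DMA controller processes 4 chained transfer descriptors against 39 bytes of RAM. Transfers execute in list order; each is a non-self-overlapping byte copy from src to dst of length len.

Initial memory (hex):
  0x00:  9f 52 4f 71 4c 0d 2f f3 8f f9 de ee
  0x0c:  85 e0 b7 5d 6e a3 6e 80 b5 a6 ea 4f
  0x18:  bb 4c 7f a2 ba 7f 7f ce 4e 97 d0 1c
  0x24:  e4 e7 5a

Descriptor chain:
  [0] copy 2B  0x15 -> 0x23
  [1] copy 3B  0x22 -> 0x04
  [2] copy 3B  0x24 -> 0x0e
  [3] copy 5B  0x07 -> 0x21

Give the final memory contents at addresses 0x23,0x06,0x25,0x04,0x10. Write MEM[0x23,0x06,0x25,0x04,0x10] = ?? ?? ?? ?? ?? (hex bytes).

MEM[0x23,0x06,0x25,0x04,0x10] = f9 ea ee d0 5a

[0] 0x15->0x23 len=2 : a6 ea
[1] 0x22->0x04 len=3 : d0 a6 ea
[2] 0x24->0x0e len=3 : ea e7 5a
[3] 0x07->0x21 len=5 : f3 8f f9 de ee
query mem[0x23]=0xf9, mem[0x06]=0xea, mem[0x25]=0xee, mem[0x04]=0xd0, mem[0x10]=0x5a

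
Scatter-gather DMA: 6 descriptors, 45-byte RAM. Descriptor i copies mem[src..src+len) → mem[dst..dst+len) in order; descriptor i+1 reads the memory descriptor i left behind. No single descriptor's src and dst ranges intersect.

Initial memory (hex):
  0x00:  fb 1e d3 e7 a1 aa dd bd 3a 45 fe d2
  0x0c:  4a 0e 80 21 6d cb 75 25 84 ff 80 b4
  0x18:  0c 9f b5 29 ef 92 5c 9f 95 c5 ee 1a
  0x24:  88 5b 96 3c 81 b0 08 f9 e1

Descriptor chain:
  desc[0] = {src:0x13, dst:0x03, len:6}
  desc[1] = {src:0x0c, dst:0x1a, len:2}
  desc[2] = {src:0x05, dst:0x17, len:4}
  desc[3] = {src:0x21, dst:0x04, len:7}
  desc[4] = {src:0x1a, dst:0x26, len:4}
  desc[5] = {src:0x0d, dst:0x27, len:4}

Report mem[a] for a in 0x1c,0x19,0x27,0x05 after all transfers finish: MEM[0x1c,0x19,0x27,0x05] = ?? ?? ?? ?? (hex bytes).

MEM[0x1c,0x19,0x27,0x05] = ef b4 0e ee

[0] 0x13->0x03 len=6 : 25 84 ff 80 b4 0c
[1] 0x0c->0x1a len=2 : 4a 0e
[2] 0x05->0x17 len=4 : ff 80 b4 0c
[3] 0x21->0x04 len=7 : c5 ee 1a 88 5b 96 3c
[4] 0x1a->0x26 len=4 : 0c 0e ef 92
[5] 0x0d->0x27 len=4 : 0e 80 21 6d
query mem[0x1c]=0xef, mem[0x19]=0xb4, mem[0x27]=0x0e, mem[0x05]=0xee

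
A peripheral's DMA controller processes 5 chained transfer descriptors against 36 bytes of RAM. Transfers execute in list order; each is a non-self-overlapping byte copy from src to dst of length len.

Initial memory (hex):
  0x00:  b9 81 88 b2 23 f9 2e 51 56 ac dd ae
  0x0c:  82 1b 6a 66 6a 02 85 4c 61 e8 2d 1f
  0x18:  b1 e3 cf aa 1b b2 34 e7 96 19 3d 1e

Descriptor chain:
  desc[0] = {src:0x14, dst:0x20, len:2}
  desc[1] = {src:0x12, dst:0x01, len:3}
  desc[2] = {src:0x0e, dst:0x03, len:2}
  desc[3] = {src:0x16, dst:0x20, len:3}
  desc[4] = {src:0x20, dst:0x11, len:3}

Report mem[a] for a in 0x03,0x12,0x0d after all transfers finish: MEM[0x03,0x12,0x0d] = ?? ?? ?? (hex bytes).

[0] 0x14->0x20 len=2 : 61 e8
[1] 0x12->0x01 len=3 : 85 4c 61
[2] 0x0e->0x03 len=2 : 6a 66
[3] 0x16->0x20 len=3 : 2d 1f b1
[4] 0x20->0x11 len=3 : 2d 1f b1
query mem[0x03]=0x6a, mem[0x12]=0x1f, mem[0x0d]=0x1b

MEM[0x03,0x12,0x0d] = 6a 1f 1b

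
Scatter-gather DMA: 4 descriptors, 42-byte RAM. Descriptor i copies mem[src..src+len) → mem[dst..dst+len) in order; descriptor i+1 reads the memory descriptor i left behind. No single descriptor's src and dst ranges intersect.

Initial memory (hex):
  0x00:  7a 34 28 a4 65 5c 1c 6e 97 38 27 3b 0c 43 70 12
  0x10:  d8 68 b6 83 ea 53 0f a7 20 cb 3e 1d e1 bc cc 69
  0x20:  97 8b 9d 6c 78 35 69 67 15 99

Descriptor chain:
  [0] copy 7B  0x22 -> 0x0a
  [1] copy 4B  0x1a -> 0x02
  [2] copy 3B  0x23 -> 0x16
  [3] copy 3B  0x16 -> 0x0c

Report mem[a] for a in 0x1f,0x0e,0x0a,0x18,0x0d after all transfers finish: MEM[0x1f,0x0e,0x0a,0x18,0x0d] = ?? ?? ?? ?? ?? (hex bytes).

  after D0: wrote 7B at 0x0a = 9d6c7835696715
  after D1: wrote 4B at 0x02 = 3e1de1bc
  after D2: wrote 3B at 0x16 = 6c7835
  after D3: wrote 3B at 0x0c = 6c7835
query mem[0x1f]=0x69, mem[0x0e]=0x35, mem[0x0a]=0x9d, mem[0x18]=0x35, mem[0x0d]=0x78

MEM[0x1f,0x0e,0x0a,0x18,0x0d] = 69 35 9d 35 78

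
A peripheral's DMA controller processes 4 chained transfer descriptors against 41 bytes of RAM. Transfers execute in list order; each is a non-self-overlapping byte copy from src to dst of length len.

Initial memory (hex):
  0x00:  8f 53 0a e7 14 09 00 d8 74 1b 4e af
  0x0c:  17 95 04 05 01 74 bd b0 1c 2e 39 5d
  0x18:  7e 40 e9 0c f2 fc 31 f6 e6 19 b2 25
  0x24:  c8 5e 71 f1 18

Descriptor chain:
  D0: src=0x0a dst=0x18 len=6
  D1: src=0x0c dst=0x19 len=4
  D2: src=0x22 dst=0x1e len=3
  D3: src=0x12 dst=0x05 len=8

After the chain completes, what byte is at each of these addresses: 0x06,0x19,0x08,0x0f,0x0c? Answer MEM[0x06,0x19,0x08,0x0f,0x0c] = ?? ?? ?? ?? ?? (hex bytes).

MEM[0x06,0x19,0x08,0x0f,0x0c] = b0 17 2e 05 17

D0: mem[0x18..0x1d] <- [4e af 17 95 04 05]
D1: mem[0x19..0x1c] <- [17 95 04 05]
D2: mem[0x1e..0x20] <- [b2 25 c8]
D3: mem[0x05..0x0c] <- [bd b0 1c 2e 39 5d 4e 17]
query mem[0x06]=0xb0, mem[0x19]=0x17, mem[0x08]=0x2e, mem[0x0f]=0x05, mem[0x0c]=0x17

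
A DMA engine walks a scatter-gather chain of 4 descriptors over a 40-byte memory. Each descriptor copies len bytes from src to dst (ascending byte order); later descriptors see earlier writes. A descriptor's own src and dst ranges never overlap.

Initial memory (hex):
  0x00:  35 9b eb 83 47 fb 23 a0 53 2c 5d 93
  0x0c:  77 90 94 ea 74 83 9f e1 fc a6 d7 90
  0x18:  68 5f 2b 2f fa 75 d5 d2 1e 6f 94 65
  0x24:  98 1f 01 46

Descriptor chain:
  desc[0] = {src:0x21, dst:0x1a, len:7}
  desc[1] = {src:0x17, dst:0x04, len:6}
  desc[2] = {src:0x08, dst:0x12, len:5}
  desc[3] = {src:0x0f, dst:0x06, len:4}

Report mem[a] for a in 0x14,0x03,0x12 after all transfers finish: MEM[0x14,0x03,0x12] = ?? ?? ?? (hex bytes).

MEM[0x14,0x03,0x12] = 5d 83 94

#0 dst[0x1a+7] := {0x6f,0x94,0x65,0x98,0x1f,0x01,0x46}
#1 dst[0x04+6] := {0x90,0x68,0x5f,0x6f,0x94,0x65}
#2 dst[0x12+5] := {0x94,0x65,0x5d,0x93,0x77}
#3 dst[0x06+4] := {0xea,0x74,0x83,0x94}
query mem[0x14]=0x5d, mem[0x03]=0x83, mem[0x12]=0x94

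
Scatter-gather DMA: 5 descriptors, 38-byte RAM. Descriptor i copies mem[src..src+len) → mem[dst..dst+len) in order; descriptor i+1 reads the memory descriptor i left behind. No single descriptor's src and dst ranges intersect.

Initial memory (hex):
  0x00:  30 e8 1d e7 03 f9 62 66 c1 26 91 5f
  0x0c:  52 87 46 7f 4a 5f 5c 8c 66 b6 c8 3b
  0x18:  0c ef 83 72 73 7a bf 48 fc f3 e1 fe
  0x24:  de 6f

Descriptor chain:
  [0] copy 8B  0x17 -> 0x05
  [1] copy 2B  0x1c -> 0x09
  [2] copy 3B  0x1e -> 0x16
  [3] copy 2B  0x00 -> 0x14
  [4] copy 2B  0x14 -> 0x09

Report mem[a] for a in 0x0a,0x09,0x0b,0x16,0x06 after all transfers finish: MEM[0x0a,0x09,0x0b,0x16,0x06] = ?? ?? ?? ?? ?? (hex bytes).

#0 dst[0x05+8] := {0x3b,0x0c,0xef,0x83,0x72,0x73,0x7a,0xbf}
#1 dst[0x09+2] := {0x73,0x7a}
#2 dst[0x16+3] := {0xbf,0x48,0xfc}
#3 dst[0x14+2] := {0x30,0xe8}
#4 dst[0x09+2] := {0x30,0xe8}
query mem[0x0a]=0xe8, mem[0x09]=0x30, mem[0x0b]=0x7a, mem[0x16]=0xbf, mem[0x06]=0x0c

MEM[0x0a,0x09,0x0b,0x16,0x06] = e8 30 7a bf 0c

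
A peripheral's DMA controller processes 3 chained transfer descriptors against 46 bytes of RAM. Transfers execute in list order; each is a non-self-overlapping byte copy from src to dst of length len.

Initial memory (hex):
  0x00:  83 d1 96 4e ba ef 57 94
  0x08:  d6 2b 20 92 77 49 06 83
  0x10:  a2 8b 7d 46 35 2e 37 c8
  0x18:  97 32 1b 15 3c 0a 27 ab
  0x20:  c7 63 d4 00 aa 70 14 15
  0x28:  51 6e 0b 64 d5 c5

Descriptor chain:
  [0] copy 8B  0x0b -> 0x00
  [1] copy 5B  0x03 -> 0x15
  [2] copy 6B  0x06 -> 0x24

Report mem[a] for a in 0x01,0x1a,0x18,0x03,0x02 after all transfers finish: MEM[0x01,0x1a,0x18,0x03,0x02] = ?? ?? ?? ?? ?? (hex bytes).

MEM[0x01,0x1a,0x18,0x03,0x02] = 77 1b 8b 06 49

D0: mem[0x00..0x07] <- [92 77 49 06 83 a2 8b 7d]
D1: mem[0x15..0x19] <- [06 83 a2 8b 7d]
D2: mem[0x24..0x29] <- [8b 7d d6 2b 20 92]
query mem[0x01]=0x77, mem[0x1a]=0x1b, mem[0x18]=0x8b, mem[0x03]=0x06, mem[0x02]=0x49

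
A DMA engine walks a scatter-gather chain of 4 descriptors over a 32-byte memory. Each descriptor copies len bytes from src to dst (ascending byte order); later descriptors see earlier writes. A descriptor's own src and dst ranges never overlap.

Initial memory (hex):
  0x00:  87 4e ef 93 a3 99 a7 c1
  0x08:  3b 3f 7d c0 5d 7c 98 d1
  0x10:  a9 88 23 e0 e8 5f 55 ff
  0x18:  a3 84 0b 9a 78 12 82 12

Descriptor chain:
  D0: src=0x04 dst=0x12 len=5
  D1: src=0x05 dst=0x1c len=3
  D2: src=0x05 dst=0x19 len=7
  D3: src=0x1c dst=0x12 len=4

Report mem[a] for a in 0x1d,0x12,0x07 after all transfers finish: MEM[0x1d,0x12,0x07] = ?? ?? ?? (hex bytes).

MEM[0x1d,0x12,0x07] = 3f 3b c1

[0] 0x04->0x12 len=5 : a3 99 a7 c1 3b
[1] 0x05->0x1c len=3 : 99 a7 c1
[2] 0x05->0x19 len=7 : 99 a7 c1 3b 3f 7d c0
[3] 0x1c->0x12 len=4 : 3b 3f 7d c0
query mem[0x1d]=0x3f, mem[0x12]=0x3b, mem[0x07]=0xc1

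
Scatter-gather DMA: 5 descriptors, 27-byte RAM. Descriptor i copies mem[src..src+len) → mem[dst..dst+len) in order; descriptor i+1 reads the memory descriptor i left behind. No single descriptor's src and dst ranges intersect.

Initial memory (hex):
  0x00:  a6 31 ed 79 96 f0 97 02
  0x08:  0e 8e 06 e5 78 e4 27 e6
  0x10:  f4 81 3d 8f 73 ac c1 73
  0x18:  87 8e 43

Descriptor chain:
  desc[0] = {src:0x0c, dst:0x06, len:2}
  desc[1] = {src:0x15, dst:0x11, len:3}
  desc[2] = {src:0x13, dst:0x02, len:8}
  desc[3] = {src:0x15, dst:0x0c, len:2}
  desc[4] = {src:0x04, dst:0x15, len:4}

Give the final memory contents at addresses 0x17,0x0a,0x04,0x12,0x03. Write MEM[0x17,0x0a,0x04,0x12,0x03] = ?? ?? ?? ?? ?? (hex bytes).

MEM[0x17,0x0a,0x04,0x12,0x03] = 73 06 ac c1 73

[0] 0x0c->0x06 len=2 : 78 e4
[1] 0x15->0x11 len=3 : ac c1 73
[2] 0x13->0x02 len=8 : 73 73 ac c1 73 87 8e 43
[3] 0x15->0x0c len=2 : ac c1
[4] 0x04->0x15 len=4 : ac c1 73 87
query mem[0x17]=0x73, mem[0x0a]=0x06, mem[0x04]=0xac, mem[0x12]=0xc1, mem[0x03]=0x73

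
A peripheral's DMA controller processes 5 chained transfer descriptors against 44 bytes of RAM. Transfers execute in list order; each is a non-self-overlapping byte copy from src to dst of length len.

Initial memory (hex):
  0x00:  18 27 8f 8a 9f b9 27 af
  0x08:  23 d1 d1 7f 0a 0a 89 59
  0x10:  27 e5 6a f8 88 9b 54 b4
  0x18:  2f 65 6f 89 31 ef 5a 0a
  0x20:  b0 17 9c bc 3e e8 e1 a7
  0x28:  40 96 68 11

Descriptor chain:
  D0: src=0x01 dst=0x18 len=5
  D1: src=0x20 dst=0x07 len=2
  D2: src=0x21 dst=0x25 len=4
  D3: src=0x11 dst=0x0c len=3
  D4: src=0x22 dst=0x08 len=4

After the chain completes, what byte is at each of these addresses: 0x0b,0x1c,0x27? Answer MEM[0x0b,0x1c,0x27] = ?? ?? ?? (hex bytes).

MEM[0x0b,0x1c,0x27] = 17 b9 bc

#0 dst[0x18+5] := {0x27,0x8f,0x8a,0x9f,0xb9}
#1 dst[0x07+2] := {0xb0,0x17}
#2 dst[0x25+4] := {0x17,0x9c,0xbc,0x3e}
#3 dst[0x0c+3] := {0xe5,0x6a,0xf8}
#4 dst[0x08+4] := {0x9c,0xbc,0x3e,0x17}
query mem[0x0b]=0x17, mem[0x1c]=0xb9, mem[0x27]=0xbc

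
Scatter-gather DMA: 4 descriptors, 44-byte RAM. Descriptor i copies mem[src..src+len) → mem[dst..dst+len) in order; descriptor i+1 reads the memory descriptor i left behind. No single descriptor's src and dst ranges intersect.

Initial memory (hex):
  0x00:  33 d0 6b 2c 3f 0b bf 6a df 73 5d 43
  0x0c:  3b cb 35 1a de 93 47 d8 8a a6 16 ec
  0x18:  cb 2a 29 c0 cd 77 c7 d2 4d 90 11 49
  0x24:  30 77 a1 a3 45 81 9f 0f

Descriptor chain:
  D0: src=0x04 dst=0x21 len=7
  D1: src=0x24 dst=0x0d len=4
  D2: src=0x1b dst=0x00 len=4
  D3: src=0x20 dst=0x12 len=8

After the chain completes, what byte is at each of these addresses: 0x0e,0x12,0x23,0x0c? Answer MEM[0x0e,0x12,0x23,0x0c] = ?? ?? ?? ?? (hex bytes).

[0] 0x04->0x21 len=7 : 3f 0b bf 6a df 73 5d
[1] 0x24->0x0d len=4 : 6a df 73 5d
[2] 0x1b->0x00 len=4 : c0 cd 77 c7
[3] 0x20->0x12 len=8 : 4d 3f 0b bf 6a df 73 5d
query mem[0x0e]=0xdf, mem[0x12]=0x4d, mem[0x23]=0xbf, mem[0x0c]=0x3b

MEM[0x0e,0x12,0x23,0x0c] = df 4d bf 3b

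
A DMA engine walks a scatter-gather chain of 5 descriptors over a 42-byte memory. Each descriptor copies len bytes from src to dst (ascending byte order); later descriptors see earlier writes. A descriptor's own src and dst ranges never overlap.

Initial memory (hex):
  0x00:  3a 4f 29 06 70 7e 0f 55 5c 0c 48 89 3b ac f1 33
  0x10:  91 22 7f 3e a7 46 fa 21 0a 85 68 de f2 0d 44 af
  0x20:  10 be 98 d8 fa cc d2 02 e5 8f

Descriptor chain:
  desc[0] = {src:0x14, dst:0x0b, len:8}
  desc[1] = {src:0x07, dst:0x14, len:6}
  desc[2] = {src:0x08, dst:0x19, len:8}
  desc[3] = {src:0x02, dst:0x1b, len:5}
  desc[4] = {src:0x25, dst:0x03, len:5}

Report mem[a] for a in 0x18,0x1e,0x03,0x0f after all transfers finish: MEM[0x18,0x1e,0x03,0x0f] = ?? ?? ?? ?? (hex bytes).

MEM[0x18,0x1e,0x03,0x0f] = a7 7e cc 0a

  after D0: wrote 8B at 0x0b = a746fa210a8568de
  after D1: wrote 6B at 0x14 = 555c0c48a746
  after D2: wrote 8B at 0x19 = 5c0c48a746fa210a
  after D3: wrote 5B at 0x1b = 2906707e0f
  after D4: wrote 5B at 0x03 = ccd202e58f
query mem[0x18]=0xa7, mem[0x1e]=0x7e, mem[0x03]=0xcc, mem[0x0f]=0x0a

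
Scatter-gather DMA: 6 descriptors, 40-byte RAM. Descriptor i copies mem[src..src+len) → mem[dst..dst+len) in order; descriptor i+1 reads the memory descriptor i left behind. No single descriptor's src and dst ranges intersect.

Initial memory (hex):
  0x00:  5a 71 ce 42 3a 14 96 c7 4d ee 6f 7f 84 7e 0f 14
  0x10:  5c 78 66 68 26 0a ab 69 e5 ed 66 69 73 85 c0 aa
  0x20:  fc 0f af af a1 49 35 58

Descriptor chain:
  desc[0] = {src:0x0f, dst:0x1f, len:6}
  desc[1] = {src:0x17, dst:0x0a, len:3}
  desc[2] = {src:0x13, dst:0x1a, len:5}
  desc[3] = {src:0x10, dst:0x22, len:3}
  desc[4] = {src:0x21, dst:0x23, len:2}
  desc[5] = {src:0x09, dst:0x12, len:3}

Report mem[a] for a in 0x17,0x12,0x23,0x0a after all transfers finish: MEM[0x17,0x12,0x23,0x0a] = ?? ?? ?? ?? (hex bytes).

#0 dst[0x1f+6] := {0x14,0x5c,0x78,0x66,0x68,0x26}
#1 dst[0x0a+3] := {0x69,0xe5,0xed}
#2 dst[0x1a+5] := {0x68,0x26,0x0a,0xab,0x69}
#3 dst[0x22+3] := {0x5c,0x78,0x66}
#4 dst[0x23+2] := {0x78,0x5c}
#5 dst[0x12+3] := {0xee,0x69,0xe5}
query mem[0x17]=0x69, mem[0x12]=0xee, mem[0x23]=0x78, mem[0x0a]=0x69

MEM[0x17,0x12,0x23,0x0a] = 69 ee 78 69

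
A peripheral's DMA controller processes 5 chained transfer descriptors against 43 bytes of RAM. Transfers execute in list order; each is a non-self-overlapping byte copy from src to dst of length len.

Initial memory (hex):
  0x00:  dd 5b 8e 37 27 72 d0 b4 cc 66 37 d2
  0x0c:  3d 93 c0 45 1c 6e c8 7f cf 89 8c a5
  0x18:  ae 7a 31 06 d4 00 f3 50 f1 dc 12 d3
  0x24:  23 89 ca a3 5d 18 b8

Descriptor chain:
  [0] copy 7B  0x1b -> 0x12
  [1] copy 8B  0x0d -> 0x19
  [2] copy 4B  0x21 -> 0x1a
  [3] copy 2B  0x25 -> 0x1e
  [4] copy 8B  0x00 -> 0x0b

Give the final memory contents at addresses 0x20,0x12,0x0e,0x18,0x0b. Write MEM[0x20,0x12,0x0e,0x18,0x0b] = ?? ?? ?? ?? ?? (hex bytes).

D0: mem[0x12..0x18] <- [06 d4 00 f3 50 f1 dc]
D1: mem[0x19..0x20] <- [93 c0 45 1c 6e 06 d4 00]
D2: mem[0x1a..0x1d] <- [dc 12 d3 23]
D3: mem[0x1e..0x1f] <- [89 ca]
D4: mem[0x0b..0x12] <- [dd 5b 8e 37 27 72 d0 b4]
query mem[0x20]=0x00, mem[0x12]=0xb4, mem[0x0e]=0x37, mem[0x18]=0xdc, mem[0x0b]=0xdd

MEM[0x20,0x12,0x0e,0x18,0x0b] = 00 b4 37 dc dd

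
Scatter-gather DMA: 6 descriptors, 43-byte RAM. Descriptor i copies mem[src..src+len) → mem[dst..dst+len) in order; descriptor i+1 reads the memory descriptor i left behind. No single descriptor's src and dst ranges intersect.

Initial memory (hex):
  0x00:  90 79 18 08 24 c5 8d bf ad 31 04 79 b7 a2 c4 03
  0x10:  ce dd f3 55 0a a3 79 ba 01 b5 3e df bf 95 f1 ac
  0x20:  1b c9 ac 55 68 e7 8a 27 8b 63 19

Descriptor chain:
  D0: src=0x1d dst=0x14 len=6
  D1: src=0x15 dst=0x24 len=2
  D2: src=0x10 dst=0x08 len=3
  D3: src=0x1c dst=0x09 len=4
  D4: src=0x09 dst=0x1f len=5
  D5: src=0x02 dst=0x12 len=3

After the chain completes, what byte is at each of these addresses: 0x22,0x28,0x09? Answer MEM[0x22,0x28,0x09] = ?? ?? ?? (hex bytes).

  after D0: wrote 6B at 0x14 = 95f1ac1bc9ac
  after D1: wrote 2B at 0x24 = f1ac
  after D2: wrote 3B at 0x08 = ceddf3
  after D3: wrote 4B at 0x09 = bf95f1ac
  after D4: wrote 5B at 0x1f = bf95f1aca2
  after D5: wrote 3B at 0x12 = 180824
query mem[0x22]=0xac, mem[0x28]=0x8b, mem[0x09]=0xbf

MEM[0x22,0x28,0x09] = ac 8b bf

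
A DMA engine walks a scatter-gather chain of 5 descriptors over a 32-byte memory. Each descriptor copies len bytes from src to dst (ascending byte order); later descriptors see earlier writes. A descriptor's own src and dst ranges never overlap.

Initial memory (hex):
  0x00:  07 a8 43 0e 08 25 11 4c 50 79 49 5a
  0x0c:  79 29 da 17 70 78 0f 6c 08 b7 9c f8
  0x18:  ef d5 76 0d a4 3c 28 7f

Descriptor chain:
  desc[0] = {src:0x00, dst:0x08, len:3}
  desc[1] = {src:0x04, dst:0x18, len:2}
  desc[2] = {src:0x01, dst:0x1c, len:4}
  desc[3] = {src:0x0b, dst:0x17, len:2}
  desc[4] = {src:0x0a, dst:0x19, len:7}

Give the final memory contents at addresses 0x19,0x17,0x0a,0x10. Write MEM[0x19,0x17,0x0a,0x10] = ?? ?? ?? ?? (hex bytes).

#0 dst[0x08+3] := {0x07,0xa8,0x43}
#1 dst[0x18+2] := {0x08,0x25}
#2 dst[0x1c+4] := {0xa8,0x43,0x0e,0x08}
#3 dst[0x17+2] := {0x5a,0x79}
#4 dst[0x19+7] := {0x43,0x5a,0x79,0x29,0xda,0x17,0x70}
query mem[0x19]=0x43, mem[0x17]=0x5a, mem[0x0a]=0x43, mem[0x10]=0x70

MEM[0x19,0x17,0x0a,0x10] = 43 5a 43 70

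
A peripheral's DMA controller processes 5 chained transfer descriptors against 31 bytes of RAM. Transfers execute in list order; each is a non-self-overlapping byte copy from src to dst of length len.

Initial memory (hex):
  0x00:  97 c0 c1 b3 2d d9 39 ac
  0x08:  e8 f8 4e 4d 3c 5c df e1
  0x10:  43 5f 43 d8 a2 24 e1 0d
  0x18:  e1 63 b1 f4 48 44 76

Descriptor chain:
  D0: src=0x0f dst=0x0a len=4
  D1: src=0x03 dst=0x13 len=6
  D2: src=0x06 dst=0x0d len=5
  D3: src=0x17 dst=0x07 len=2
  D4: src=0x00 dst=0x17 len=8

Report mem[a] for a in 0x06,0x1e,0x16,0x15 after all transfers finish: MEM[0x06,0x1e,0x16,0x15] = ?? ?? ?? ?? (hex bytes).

MEM[0x06,0x1e,0x16,0x15] = 39 ac 39 d9

#0 dst[0x0a+4] := {0xe1,0x43,0x5f,0x43}
#1 dst[0x13+6] := {0xb3,0x2d,0xd9,0x39,0xac,0xe8}
#2 dst[0x0d+5] := {0x39,0xac,0xe8,0xf8,0xe1}
#3 dst[0x07+2] := {0xac,0xe8}
#4 dst[0x17+8] := {0x97,0xc0,0xc1,0xb3,0x2d,0xd9,0x39,0xac}
query mem[0x06]=0x39, mem[0x1e]=0xac, mem[0x16]=0x39, mem[0x15]=0xd9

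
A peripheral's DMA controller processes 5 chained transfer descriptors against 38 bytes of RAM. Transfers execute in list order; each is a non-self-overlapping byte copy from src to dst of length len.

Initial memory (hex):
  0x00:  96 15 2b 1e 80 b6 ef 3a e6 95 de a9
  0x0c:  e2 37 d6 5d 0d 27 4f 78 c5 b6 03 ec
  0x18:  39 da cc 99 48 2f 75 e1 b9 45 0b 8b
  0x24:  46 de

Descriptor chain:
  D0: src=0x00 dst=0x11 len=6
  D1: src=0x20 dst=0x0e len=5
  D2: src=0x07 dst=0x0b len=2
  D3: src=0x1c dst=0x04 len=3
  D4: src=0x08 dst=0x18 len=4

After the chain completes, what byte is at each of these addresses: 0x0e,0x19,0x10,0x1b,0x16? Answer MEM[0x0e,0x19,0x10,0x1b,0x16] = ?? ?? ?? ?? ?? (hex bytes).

MEM[0x0e,0x19,0x10,0x1b,0x16] = b9 95 0b 3a b6

  after D0: wrote 6B at 0x11 = 96152b1e80b6
  after D1: wrote 5B at 0x0e = b9450b8b46
  after D2: wrote 2B at 0x0b = 3ae6
  after D3: wrote 3B at 0x04 = 482f75
  after D4: wrote 4B at 0x18 = e695de3a
query mem[0x0e]=0xb9, mem[0x19]=0x95, mem[0x10]=0x0b, mem[0x1b]=0x3a, mem[0x16]=0xb6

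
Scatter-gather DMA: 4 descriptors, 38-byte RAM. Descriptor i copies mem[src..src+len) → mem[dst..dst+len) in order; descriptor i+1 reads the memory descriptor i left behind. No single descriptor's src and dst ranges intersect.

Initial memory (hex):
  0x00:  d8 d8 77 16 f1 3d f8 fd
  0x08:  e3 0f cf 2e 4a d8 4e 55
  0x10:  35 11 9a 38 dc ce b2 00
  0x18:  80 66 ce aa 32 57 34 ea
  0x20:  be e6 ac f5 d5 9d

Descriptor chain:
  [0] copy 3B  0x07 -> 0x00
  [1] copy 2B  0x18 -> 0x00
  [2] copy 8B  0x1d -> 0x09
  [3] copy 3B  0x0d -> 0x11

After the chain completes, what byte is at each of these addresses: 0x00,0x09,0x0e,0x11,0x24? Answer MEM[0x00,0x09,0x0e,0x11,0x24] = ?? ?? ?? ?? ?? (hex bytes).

MEM[0x00,0x09,0x0e,0x11,0x24] = 80 57 ac e6 d5

D0: mem[0x00..0x02] <- [fd e3 0f]
D1: mem[0x00..0x01] <- [80 66]
D2: mem[0x09..0x10] <- [57 34 ea be e6 ac f5 d5]
D3: mem[0x11..0x13] <- [e6 ac f5]
query mem[0x00]=0x80, mem[0x09]=0x57, mem[0x0e]=0xac, mem[0x11]=0xe6, mem[0x24]=0xd5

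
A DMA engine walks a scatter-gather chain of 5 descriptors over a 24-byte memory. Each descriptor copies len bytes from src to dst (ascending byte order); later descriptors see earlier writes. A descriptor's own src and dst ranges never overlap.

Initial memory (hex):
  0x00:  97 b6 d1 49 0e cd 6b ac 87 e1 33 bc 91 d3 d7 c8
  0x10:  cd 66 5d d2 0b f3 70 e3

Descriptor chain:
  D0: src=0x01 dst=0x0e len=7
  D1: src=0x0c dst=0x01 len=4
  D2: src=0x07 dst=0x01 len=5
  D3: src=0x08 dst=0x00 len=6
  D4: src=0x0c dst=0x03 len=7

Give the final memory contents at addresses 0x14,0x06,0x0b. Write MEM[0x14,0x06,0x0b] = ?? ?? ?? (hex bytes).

MEM[0x14,0x06,0x0b] = ac d1 bc

  after D0: wrote 7B at 0x0e = b6d1490ecd6bac
  after D1: wrote 4B at 0x01 = 91d3b6d1
  after D2: wrote 5B at 0x01 = ac87e133bc
  after D3: wrote 6B at 0x00 = 87e133bc91d3
  after D4: wrote 7B at 0x03 = 91d3b6d1490ecd
query mem[0x14]=0xac, mem[0x06]=0xd1, mem[0x0b]=0xbc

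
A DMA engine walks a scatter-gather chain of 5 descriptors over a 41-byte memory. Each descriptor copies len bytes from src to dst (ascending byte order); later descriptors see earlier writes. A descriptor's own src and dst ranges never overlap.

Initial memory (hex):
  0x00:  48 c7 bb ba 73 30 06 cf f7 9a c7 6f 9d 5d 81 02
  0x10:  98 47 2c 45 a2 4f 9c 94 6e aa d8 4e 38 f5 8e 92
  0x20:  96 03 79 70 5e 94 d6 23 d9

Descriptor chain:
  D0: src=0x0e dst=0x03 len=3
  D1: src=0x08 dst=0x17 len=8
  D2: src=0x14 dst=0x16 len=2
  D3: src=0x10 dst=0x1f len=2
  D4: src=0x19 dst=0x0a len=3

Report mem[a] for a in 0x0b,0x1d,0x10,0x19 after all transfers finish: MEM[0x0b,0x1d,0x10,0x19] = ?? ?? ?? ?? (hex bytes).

#0 dst[0x03+3] := {0x81,0x02,0x98}
#1 dst[0x17+8] := {0xf7,0x9a,0xc7,0x6f,0x9d,0x5d,0x81,0x02}
#2 dst[0x16+2] := {0xa2,0x4f}
#3 dst[0x1f+2] := {0x98,0x47}
#4 dst[0x0a+3] := {0xc7,0x6f,0x9d}
query mem[0x0b]=0x6f, mem[0x1d]=0x81, mem[0x10]=0x98, mem[0x19]=0xc7

MEM[0x0b,0x1d,0x10,0x19] = 6f 81 98 c7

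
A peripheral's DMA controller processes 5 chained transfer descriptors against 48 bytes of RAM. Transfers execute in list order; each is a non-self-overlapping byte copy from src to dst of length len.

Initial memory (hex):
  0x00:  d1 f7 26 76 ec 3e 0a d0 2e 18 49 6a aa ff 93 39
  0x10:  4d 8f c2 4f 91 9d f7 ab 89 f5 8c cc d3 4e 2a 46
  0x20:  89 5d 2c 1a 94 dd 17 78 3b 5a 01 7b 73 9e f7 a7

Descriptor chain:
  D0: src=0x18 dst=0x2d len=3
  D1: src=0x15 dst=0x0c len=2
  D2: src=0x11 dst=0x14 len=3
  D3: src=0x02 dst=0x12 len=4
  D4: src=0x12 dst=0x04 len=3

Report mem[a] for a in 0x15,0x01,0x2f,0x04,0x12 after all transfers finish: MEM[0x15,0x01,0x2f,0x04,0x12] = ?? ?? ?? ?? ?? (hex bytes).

D0: mem[0x2d..0x2f] <- [89 f5 8c]
D1: mem[0x0c..0x0d] <- [9d f7]
D2: mem[0x14..0x16] <- [8f c2 4f]
D3: mem[0x12..0x15] <- [26 76 ec 3e]
D4: mem[0x04..0x06] <- [26 76 ec]
query mem[0x15]=0x3e, mem[0x01]=0xf7, mem[0x2f]=0x8c, mem[0x04]=0x26, mem[0x12]=0x26

MEM[0x15,0x01,0x2f,0x04,0x12] = 3e f7 8c 26 26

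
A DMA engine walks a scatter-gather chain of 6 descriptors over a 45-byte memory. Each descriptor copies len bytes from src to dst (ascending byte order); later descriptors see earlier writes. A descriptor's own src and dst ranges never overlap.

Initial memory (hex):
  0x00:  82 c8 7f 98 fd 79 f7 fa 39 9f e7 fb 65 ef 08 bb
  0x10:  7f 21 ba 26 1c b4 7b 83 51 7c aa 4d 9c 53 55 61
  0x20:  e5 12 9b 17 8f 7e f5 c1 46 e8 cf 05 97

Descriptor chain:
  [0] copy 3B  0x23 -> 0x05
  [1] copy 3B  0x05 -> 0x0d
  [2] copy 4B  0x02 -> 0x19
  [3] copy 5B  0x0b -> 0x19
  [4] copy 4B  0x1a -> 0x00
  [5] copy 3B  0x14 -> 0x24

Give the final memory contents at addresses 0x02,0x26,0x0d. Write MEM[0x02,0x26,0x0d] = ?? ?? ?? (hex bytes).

D0: mem[0x05..0x07] <- [17 8f 7e]
D1: mem[0x0d..0x0f] <- [17 8f 7e]
D2: mem[0x19..0x1c] <- [7f 98 fd 17]
D3: mem[0x19..0x1d] <- [fb 65 17 8f 7e]
D4: mem[0x00..0x03] <- [65 17 8f 7e]
D5: mem[0x24..0x26] <- [1c b4 7b]
query mem[0x02]=0x8f, mem[0x26]=0x7b, mem[0x0d]=0x17

MEM[0x02,0x26,0x0d] = 8f 7b 17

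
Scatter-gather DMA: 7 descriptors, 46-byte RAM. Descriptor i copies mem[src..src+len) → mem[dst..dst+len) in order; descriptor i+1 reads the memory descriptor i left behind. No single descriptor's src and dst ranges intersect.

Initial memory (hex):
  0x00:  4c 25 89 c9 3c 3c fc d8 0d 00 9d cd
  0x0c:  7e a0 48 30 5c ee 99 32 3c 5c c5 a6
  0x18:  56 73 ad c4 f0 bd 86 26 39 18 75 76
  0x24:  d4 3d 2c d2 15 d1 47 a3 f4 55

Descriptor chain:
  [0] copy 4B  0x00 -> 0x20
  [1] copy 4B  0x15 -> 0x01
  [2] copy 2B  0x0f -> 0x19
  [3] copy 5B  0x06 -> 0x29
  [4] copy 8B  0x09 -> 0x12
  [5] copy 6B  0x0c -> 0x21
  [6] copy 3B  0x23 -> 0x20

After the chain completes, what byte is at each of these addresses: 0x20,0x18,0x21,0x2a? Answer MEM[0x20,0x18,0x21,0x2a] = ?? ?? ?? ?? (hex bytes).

MEM[0x20,0x18,0x21,0x2a] = 48 30 30 d8

D0: mem[0x20..0x23] <- [4c 25 89 c9]
D1: mem[0x01..0x04] <- [5c c5 a6 56]
D2: mem[0x19..0x1a] <- [30 5c]
D3: mem[0x29..0x2d] <- [fc d8 0d 00 9d]
D4: mem[0x12..0x19] <- [00 9d cd 7e a0 48 30 5c]
D5: mem[0x21..0x26] <- [7e a0 48 30 5c ee]
D6: mem[0x20..0x22] <- [48 30 5c]
query mem[0x20]=0x48, mem[0x18]=0x30, mem[0x21]=0x30, mem[0x2a]=0xd8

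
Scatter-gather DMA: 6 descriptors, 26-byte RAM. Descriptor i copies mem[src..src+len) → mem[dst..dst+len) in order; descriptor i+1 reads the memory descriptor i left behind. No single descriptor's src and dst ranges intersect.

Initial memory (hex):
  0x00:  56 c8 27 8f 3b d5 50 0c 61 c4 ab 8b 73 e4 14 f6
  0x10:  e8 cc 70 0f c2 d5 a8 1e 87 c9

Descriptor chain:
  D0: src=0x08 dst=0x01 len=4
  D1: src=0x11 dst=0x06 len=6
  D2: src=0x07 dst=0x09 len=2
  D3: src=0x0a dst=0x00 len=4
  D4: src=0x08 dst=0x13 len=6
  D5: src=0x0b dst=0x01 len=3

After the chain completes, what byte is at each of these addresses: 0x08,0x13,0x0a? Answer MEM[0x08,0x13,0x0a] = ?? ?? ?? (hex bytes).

MEM[0x08,0x13,0x0a] = 0f 0f 0f

  after D0: wrote 4B at 0x01 = 61c4ab8b
  after D1: wrote 6B at 0x06 = cc700fc2d5a8
  after D2: wrote 2B at 0x09 = 700f
  after D3: wrote 4B at 0x00 = 0fa873e4
  after D4: wrote 6B at 0x13 = 0f700fa873e4
  after D5: wrote 3B at 0x01 = a873e4
query mem[0x08]=0x0f, mem[0x13]=0x0f, mem[0x0a]=0x0f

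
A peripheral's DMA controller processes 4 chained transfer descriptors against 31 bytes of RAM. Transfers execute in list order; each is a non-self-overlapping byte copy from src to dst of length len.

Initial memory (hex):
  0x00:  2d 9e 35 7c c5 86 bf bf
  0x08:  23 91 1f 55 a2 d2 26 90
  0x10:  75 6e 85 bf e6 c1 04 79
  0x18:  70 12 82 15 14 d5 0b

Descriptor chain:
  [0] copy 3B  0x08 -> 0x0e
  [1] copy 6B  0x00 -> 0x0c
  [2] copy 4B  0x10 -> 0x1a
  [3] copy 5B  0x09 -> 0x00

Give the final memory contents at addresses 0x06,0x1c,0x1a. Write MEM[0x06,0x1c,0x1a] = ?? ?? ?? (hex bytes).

MEM[0x06,0x1c,0x1a] = bf 85 c5

D0: mem[0x0e..0x10] <- [23 91 1f]
D1: mem[0x0c..0x11] <- [2d 9e 35 7c c5 86]
D2: mem[0x1a..0x1d] <- [c5 86 85 bf]
D3: mem[0x00..0x04] <- [91 1f 55 2d 9e]
query mem[0x06]=0xbf, mem[0x1c]=0x85, mem[0x1a]=0xc5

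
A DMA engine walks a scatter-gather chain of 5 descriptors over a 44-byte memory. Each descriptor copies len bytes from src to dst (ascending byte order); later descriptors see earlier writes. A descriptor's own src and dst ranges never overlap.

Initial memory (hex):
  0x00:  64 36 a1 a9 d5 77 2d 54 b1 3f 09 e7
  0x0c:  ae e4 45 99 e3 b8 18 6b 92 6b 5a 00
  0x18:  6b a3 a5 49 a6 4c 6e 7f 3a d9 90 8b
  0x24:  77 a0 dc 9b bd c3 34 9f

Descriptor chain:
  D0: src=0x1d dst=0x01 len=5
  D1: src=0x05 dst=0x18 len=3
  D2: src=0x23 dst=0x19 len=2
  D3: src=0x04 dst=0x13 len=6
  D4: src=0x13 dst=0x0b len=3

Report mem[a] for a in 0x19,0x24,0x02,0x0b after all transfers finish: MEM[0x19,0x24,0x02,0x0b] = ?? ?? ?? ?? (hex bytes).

  after D0: wrote 5B at 0x01 = 4c6e7f3ad9
  after D1: wrote 3B at 0x18 = d92d54
  after D2: wrote 2B at 0x19 = 8b77
  after D3: wrote 6B at 0x13 = 3ad92d54b13f
  after D4: wrote 3B at 0x0b = 3ad92d
query mem[0x19]=0x8b, mem[0x24]=0x77, mem[0x02]=0x6e, mem[0x0b]=0x3a

MEM[0x19,0x24,0x02,0x0b] = 8b 77 6e 3a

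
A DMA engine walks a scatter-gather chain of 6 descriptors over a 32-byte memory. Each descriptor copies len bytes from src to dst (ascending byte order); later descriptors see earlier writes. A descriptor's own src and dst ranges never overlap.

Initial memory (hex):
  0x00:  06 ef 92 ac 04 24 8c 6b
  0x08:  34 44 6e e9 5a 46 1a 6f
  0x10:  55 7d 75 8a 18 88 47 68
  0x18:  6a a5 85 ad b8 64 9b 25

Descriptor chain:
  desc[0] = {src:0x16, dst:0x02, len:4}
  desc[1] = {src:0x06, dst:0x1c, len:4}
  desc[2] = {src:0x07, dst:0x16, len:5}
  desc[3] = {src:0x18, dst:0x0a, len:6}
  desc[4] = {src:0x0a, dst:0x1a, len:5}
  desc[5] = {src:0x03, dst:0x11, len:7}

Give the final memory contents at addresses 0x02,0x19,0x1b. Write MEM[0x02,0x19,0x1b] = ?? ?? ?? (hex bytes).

[0] 0x16->0x02 len=4 : 47 68 6a a5
[1] 0x06->0x1c len=4 : 8c 6b 34 44
[2] 0x07->0x16 len=5 : 6b 34 44 6e e9
[3] 0x18->0x0a len=6 : 44 6e e9 ad 8c 6b
[4] 0x0a->0x1a len=5 : 44 6e e9 ad 8c
[5] 0x03->0x11 len=7 : 68 6a a5 8c 6b 34 44
query mem[0x02]=0x47, mem[0x19]=0x6e, mem[0x1b]=0x6e

MEM[0x02,0x19,0x1b] = 47 6e 6e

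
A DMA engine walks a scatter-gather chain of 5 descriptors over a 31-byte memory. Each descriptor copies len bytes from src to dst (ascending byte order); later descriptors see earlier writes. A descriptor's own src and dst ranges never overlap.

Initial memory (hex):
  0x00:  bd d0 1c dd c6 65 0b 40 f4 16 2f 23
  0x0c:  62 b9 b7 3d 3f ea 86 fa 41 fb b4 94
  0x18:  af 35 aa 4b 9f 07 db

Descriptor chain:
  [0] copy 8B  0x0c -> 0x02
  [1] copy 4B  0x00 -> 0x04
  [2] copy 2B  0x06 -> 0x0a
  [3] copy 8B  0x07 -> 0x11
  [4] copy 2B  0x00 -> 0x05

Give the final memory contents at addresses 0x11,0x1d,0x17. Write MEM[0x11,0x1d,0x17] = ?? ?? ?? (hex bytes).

MEM[0x11,0x1d,0x17] = b9 07 b9

[0] 0x0c->0x02 len=8 : 62 b9 b7 3d 3f ea 86 fa
[1] 0x00->0x04 len=4 : bd d0 62 b9
[2] 0x06->0x0a len=2 : 62 b9
[3] 0x07->0x11 len=8 : b9 86 fa 62 b9 62 b9 b7
[4] 0x00->0x05 len=2 : bd d0
query mem[0x11]=0xb9, mem[0x1d]=0x07, mem[0x17]=0xb9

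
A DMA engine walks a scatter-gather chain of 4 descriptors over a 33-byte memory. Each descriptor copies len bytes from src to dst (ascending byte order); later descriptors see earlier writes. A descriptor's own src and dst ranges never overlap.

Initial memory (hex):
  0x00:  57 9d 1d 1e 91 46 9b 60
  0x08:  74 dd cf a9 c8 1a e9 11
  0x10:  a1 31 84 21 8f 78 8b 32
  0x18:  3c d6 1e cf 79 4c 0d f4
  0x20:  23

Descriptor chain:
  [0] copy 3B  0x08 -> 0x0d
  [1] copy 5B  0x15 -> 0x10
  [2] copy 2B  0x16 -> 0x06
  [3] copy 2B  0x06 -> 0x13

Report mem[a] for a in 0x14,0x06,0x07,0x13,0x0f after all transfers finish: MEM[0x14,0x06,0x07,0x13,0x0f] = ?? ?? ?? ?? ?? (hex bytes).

MEM[0x14,0x06,0x07,0x13,0x0f] = 32 8b 32 8b cf

D0: mem[0x0d..0x0f] <- [74 dd cf]
D1: mem[0x10..0x14] <- [78 8b 32 3c d6]
D2: mem[0x06..0x07] <- [8b 32]
D3: mem[0x13..0x14] <- [8b 32]
query mem[0x14]=0x32, mem[0x06]=0x8b, mem[0x07]=0x32, mem[0x13]=0x8b, mem[0x0f]=0xcf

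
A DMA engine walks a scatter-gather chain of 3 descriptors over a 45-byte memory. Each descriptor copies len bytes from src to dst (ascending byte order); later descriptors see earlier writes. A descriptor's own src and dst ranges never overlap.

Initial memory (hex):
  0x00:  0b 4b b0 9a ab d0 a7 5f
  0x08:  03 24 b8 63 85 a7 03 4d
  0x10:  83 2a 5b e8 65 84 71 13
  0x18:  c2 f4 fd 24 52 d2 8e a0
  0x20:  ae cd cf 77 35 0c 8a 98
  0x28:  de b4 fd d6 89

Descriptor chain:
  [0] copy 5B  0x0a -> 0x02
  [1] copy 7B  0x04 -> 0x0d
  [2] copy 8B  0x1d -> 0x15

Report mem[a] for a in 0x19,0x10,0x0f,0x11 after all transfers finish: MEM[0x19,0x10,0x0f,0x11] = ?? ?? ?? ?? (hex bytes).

D0: mem[0x02..0x06] <- [b8 63 85 a7 03]
D1: mem[0x0d..0x13] <- [85 a7 03 5f 03 24 b8]
D2: mem[0x15..0x1c] <- [d2 8e a0 ae cd cf 77 35]
query mem[0x19]=0xcd, mem[0x10]=0x5f, mem[0x0f]=0x03, mem[0x11]=0x03

MEM[0x19,0x10,0x0f,0x11] = cd 5f 03 03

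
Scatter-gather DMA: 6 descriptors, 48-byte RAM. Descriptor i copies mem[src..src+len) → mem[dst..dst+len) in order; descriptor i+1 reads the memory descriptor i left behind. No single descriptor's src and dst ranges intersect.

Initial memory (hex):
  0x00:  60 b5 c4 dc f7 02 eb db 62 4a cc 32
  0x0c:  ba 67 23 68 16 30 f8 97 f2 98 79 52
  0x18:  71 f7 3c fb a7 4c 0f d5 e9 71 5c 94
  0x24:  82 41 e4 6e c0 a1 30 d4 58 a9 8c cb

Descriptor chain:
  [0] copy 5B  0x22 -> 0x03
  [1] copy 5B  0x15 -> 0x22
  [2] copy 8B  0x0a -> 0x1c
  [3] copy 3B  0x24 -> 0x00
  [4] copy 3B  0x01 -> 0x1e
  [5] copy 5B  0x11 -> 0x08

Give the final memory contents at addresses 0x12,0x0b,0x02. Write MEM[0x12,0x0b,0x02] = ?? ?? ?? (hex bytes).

D0: mem[0x03..0x07] <- [5c 94 82 41 e4]
D1: mem[0x22..0x26] <- [98 79 52 71 f7]
D2: mem[0x1c..0x23] <- [cc 32 ba 67 23 68 16 30]
D3: mem[0x00..0x02] <- [52 71 f7]
D4: mem[0x1e..0x20] <- [71 f7 5c]
D5: mem[0x08..0x0c] <- [30 f8 97 f2 98]
query mem[0x12]=0xf8, mem[0x0b]=0xf2, mem[0x02]=0xf7

MEM[0x12,0x0b,0x02] = f8 f2 f7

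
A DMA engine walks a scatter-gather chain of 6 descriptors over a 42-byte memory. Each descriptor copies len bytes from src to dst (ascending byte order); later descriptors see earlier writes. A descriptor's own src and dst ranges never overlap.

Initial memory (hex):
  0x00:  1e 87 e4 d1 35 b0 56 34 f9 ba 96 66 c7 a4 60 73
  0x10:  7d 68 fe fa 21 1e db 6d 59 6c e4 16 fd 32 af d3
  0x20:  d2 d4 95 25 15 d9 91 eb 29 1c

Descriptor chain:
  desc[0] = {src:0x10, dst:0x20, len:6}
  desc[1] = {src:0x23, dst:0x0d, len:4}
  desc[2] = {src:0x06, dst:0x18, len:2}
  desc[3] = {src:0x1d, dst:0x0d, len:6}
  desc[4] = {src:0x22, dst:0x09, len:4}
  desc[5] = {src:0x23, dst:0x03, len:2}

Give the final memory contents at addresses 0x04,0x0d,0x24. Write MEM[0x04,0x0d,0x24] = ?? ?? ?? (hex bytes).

MEM[0x04,0x0d,0x24] = 21 32 21

  after D0: wrote 6B at 0x20 = 7d68fefa211e
  after D1: wrote 4B at 0x0d = fa211e91
  after D2: wrote 2B at 0x18 = 5634
  after D3: wrote 6B at 0x0d = 32afd37d68fe
  after D4: wrote 4B at 0x09 = fefa211e
  after D5: wrote 2B at 0x03 = fa21
query mem[0x04]=0x21, mem[0x0d]=0x32, mem[0x24]=0x21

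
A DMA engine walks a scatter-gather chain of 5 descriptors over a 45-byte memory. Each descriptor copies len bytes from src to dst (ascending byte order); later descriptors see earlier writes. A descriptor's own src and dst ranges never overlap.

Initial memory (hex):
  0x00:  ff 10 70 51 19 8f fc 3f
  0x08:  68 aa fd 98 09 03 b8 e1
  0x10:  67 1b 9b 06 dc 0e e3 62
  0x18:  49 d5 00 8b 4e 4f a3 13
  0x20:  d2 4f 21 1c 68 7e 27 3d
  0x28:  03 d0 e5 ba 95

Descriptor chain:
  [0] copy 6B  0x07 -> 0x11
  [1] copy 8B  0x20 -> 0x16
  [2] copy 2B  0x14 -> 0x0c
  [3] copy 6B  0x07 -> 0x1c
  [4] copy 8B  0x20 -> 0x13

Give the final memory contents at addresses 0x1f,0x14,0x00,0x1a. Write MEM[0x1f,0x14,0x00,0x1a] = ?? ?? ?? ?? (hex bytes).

D0: mem[0x11..0x16] <- [3f 68 aa fd 98 09]
D1: mem[0x16..0x1d] <- [d2 4f 21 1c 68 7e 27 3d]
D2: mem[0x0c..0x0d] <- [fd 98]
D3: mem[0x1c..0x21] <- [3f 68 aa fd 98 fd]
D4: mem[0x13..0x1a] <- [98 fd 21 1c 68 7e 27 3d]
query mem[0x1f]=0xfd, mem[0x14]=0xfd, mem[0x00]=0xff, mem[0x1a]=0x3d

MEM[0x1f,0x14,0x00,0x1a] = fd fd ff 3d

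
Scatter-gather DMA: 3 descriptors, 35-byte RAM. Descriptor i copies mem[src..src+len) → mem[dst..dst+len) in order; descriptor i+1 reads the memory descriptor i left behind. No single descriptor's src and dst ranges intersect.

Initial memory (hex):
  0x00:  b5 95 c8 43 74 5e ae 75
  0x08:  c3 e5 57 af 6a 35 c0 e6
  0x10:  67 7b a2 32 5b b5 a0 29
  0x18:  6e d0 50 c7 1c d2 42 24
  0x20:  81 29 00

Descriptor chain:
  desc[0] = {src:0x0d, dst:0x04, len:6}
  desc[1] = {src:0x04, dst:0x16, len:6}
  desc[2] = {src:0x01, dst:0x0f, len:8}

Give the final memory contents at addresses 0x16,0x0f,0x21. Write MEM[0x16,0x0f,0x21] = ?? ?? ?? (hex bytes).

MEM[0x16,0x0f,0x21] = 7b 95 29

  after D0: wrote 6B at 0x04 = 35c0e6677ba2
  after D1: wrote 6B at 0x16 = 35c0e6677ba2
  after D2: wrote 8B at 0x0f = 95c84335c0e6677b
query mem[0x16]=0x7b, mem[0x0f]=0x95, mem[0x21]=0x29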